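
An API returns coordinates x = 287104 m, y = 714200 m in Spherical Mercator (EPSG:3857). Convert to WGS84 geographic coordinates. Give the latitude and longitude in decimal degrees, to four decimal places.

R = 6378137 m. λ = x/R = 2.57909911°.
φ = 2·arctan(exp(y/R)) − 90° = 2·arctan(1.11849) − 90° = 6.40240209°.

lat 6.4024°, lon 2.5791°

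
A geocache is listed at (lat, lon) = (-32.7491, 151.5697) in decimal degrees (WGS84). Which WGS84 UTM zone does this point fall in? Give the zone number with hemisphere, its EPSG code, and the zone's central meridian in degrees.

UTM zone = ⌊(λ + 180)/6⌋ + 1; 151.5697° ∈ [150°, 156°) → zone 56.
Hemisphere: S (φ < 0).
Central meridian λ₀ = 6×56 − 183 = 153°.
EPSG code: 32756.

Zone 56S (EPSG:32756), central meridian 153°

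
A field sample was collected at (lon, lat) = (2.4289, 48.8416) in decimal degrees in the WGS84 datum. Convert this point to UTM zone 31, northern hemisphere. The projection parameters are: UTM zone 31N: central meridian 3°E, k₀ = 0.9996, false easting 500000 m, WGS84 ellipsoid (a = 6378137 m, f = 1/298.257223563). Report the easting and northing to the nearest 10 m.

Zone 31 central meridian λ₀ = 6×31 − 183 = 3°; Δλ = -0.5711°.
Transverse Mercator on WGS84 with k₀ = 0.9996 gives E = 458096.095 m, N = 5410004.685 m.

E 458100 m, N 5410000 m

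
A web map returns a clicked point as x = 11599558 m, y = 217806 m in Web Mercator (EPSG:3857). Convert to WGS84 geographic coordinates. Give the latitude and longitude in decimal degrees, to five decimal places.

lat 1.95620°, lon 104.20060°

R = 6378137 m. λ = x/R = 104.20060240°.
φ = 2·arctan(exp(y/R)) − 90° = 2·arctan(1.03474) − 90° = 1.95620442°.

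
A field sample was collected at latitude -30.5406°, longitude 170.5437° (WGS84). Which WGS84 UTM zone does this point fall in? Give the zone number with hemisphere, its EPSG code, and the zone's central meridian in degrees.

Zone 59S (EPSG:32759), central meridian 171°

UTM zone = ⌊(λ + 180)/6⌋ + 1; 170.5437° ∈ [168°, 174°) → zone 59.
Hemisphere: S (φ < 0).
Central meridian λ₀ = 6×59 − 183 = 171°.
EPSG code: 32759.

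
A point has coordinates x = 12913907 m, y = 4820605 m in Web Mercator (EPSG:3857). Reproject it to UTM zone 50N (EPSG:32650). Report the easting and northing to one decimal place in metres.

Web Mercator inverse (R = 6378137 m) → φ = 39.68729948°, λ = 116.00760036°.
UTM 50N forward: E = 414903.133 m, N = 4393522.109 m.

E 414903.1 m, N 4393522.1 m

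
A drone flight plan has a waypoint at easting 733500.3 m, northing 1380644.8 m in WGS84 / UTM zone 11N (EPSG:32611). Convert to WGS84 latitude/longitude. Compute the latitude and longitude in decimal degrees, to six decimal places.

lat 12.480600°, lon -114.851600°

Zone 11N: λ₀ = -117°, k₀ = 0.9996, false easting 500000 m.
Meridian distance M = (N − FN)/k₀ = 1381197.3 m.
Inverse transverse Mercator on WGS84 gives φ = 12.48060036°, λ = -114.85160025°.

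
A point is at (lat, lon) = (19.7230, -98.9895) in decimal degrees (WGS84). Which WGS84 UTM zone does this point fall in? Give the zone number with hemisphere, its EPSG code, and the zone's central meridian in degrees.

Zone 14N (EPSG:32614), central meridian -99°

UTM zone = ⌊(λ + 180)/6⌋ + 1; -98.9895° ∈ [-102°, -96°) → zone 14.
Hemisphere: N (φ ≥ 0).
Central meridian λ₀ = 6×14 − 183 = -99°.
EPSG code: 32614.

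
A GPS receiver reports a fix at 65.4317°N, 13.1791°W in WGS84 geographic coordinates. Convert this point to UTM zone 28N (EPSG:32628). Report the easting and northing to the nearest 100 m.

E 584500 m, N 7257800 m

Zone 28 central meridian λ₀ = 6×28 − 183 = -15°; Δλ = +1.8209°.
Transverse Mercator on WGS84 with k₀ = 0.9996 gives E = 584470.022 m, N = 7257788.962 m.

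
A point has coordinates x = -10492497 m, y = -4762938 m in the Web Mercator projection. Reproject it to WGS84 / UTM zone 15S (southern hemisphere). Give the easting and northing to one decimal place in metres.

Web Mercator inverse (R = 6378137 m) → φ = -39.28750313°, λ = -94.25570424°.
UTM 15S forward: E = 391706.040 m, N = 5650566.601 m.

E 391706.0 m, N 5650566.6 m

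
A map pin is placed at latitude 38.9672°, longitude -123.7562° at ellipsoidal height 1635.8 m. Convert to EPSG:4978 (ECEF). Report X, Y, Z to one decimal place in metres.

X -2759903.1 m, Y -4129519.4 m, Z 3990515.3 m

WGS84: a = 6378137 m, e² = 0.006694380; N(φ) = a/√(1−e²sin²φ) = 6386596.931 m.
X = (N+h)·cosφ·cosλ = -2759903.061 m; Y = (N+h)·cosφ·sinλ = -4129519.407 m; Z = (N(1−e²)+h)·sinφ = 3990515.262 m.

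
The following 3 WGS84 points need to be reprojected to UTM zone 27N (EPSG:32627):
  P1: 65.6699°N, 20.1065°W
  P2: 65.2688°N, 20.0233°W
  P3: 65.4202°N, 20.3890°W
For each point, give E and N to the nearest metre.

UTM zone 27N: λ₀ = -21°, k₀ = 0.9996.
P1 (65.6699°, -20.1065°) → (541075.289, 7283408.798) m.
P2 (65.2688°, -20.0233°) → (545593.139, 7238765.324) m.
P3 (65.4202°, -20.3890°) → (528358.977, 7255423.869) m.

P1: E 541075 m, N 7283409 m; P2: E 545593 m, N 7238765 m; P3: E 528359 m, N 7255424 m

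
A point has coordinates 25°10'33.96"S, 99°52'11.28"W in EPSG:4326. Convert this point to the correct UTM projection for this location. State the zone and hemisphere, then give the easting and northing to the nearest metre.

Zone 14S: E 412352 m, N 7215270 m

Longitude -99.8698° lies in the 6° band [-102°, -96°), giving zone 14; latitude is south of the equator, so 14S.
Zone 14 central meridian λ₀ = 6×14 − 183 = -99°; Δλ = -0.8698°.
Transverse Mercator on WGS84 with k₀ = 0.9996 gives E = 412352.086 m, N = 7215269.691 m.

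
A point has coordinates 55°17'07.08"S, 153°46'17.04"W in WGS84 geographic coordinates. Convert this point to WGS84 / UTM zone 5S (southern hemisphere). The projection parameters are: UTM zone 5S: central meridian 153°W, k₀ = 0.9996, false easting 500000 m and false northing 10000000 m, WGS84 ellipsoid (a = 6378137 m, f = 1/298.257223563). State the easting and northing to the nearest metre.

Zone 5 central meridian λ₀ = 6×5 − 183 = -153°; Δλ = -0.7714°.
Transverse Mercator on WGS84 with k₀ = 0.9996 gives E = 451005.947 m, N = 3873188.818 m.

E 451006 m, N 3873189 m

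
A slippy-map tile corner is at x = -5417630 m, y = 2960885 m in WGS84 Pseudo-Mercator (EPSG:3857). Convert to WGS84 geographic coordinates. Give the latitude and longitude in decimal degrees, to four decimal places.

lat 25.6912°, lon -48.6674°

R = 6378137 m. λ = x/R = -48.66739833°.
φ = 2·arctan(exp(y/R)) − 90° = 2·arctan(1.59078) − 90° = 25.69120213°.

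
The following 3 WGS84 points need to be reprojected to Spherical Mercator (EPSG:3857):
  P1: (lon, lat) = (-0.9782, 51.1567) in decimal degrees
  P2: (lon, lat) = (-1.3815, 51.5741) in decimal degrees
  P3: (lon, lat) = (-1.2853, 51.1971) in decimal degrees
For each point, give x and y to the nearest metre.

P1: x -108893 m, y 6649059 m; P2: x -153788 m, y 6723481 m; P3: x -143079 m, y 6656233 m

Web Mercator: x = R·λ, y = R·ln tan(π/4+φ/2), R = 6378137 m.
P1 (51.1567°, -0.9782°) → (-108892.726, 6649059.086) m.
P2 (51.5741°, -1.3815°) → (-153787.877, 6723480.602) m.
P3 (51.1971°, -1.2853°) → (-143078.942, 6656232.765) m.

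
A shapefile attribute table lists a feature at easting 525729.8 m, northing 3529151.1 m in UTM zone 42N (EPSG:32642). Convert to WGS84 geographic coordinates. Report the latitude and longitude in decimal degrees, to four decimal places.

lat 31.8979°, lon 69.2721°

Zone 42N: λ₀ = 69°, k₀ = 0.9996, false easting 500000 m.
Meridian distance M = (N − FN)/k₀ = 3530563.3 m.
Inverse transverse Mercator on WGS84 gives φ = 31.89790042°, λ = 69.27210019°.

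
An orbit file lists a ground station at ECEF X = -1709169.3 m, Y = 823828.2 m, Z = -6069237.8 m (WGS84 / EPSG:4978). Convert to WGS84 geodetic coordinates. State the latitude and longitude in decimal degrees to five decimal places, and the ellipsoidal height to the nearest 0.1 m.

λ = atan2(Y, X) = 154.26569941°; p = √(X²+Y²) = 1897354.1 m.
Bowring's method on WGS84 (a = 6378137 m, b = 6356752.314 m) gives φ = -72.74909967°, h = 251.821 m.

lat -72.74910°, lon 154.26570°, h 251.8 m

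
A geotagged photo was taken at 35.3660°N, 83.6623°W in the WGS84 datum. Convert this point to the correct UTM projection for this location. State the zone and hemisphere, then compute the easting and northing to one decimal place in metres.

Zone 17N: E 258118.5 m, N 3916886.3 m

Longitude -83.6623° lies in the 6° band [-84°, -78°), giving zone 17; latitude is north of the equator, so 17N.
Zone 17 central meridian λ₀ = 6×17 − 183 = -81°; Δλ = -2.6623°.
Transverse Mercator on WGS84 with k₀ = 0.9996 gives E = 258118.460 m, N = 3916886.300 m.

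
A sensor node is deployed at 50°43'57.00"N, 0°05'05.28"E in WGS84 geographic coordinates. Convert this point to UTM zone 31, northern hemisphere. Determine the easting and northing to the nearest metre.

Zone 31 central meridian λ₀ = 6×31 − 183 = 3°; Δλ = -2.9152°.
Transverse Mercator on WGS84 with k₀ = 0.9996 gives E = 294285.197 m, N = 5624131.815 m.

E 294285 m, N 5624132 m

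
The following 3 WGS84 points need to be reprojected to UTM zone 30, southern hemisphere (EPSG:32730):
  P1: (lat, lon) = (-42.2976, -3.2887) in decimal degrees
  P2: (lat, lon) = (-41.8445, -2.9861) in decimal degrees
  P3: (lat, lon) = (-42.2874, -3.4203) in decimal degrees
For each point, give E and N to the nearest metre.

UTM zone 30S: λ₀ = -3°, k₀ = 0.9996.
P1 (-42.2976°, -3.2887°) → (476202.272, 5317140.379) m.
P2 (-41.8445°, -2.9861°) → (501153.963, 5367488.434) m.
P3 (-42.2874°, -3.4203°) → (465348.792, 5318227.765) m.

P1: E 476202 m, N 5317140 m; P2: E 501154 m, N 5367488 m; P3: E 465349 m, N 5318228 m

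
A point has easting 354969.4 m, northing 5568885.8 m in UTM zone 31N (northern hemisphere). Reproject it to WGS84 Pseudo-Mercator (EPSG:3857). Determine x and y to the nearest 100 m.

Unproject from UTM 31N (λ₀ = 3°) → φ = 50.25430021°, λ = 0.96549989°.
Web Mercator (R = 6378137 m): x = 107478.956 m, y = 6490433.191 m.

x 107500 m, y 6490400 m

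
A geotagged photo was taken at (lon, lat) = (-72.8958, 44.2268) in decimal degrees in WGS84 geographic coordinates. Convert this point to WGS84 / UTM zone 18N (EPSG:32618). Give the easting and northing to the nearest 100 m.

Zone 18 central meridian λ₀ = 6×18 − 183 = -75°; Δλ = +2.1042°.
Transverse Mercator on WGS84 with k₀ = 0.9996 gives E = 668059.476 m, N = 4899216.506 m.

E 668100 m, N 4899200 m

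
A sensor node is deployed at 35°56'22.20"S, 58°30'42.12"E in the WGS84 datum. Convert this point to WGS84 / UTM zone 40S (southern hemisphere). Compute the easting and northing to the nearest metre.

Zone 40 central meridian λ₀ = 6×40 − 183 = 57°; Δλ = +1.5117°.
Transverse Mercator on WGS84 with k₀ = 0.9996 gives E = 636354.881 m, N = 6021705.931 m.

E 636355 m, N 6021706 m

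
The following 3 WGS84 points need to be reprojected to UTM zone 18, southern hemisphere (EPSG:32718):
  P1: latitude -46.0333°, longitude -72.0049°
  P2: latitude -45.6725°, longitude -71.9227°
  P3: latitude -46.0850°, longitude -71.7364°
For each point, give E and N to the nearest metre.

UTM zone 18S: λ₀ = -75°, k₀ = 0.9996.
P1 (-46.0333°, -72.0049°) → (731774.672, 4897890.518) m.
P2 (-45.6725°, -71.9227°) → (739681.792, 4937732.331) m.
P3 (-46.0850°, -71.7364°) → (752315.835, 4891328.997) m.

P1: E 731775 m, N 4897891 m; P2: E 739682 m, N 4937732 m; P3: E 752316 m, N 4891329 m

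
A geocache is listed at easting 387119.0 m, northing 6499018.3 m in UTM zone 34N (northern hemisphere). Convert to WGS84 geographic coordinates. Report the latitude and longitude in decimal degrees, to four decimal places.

lat 58.6168°, lon 19.0566°

Zone 34N: λ₀ = 21°, k₀ = 0.9996, false easting 500000 m.
Meridian distance M = (N − FN)/k₀ = 6501618.9 m.
Inverse transverse Mercator on WGS84 gives φ = 58.61679984°, λ = 19.05659925°.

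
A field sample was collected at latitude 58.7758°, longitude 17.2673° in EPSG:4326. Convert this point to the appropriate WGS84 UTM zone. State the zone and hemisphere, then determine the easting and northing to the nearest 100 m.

Longitude 17.2673° lies in the 6° band [12°, 18°), giving zone 33; latitude is north of the equator, so 33N.
Zone 33 central meridian λ₀ = 6×33 − 183 = 15°; Δλ = +2.2673°.
Transverse Mercator on WGS84 with k₀ = 0.9996 gives E = 631091.589 m, N = 6517306.151 m.

Zone 33N: E 631100 m, N 6517300 m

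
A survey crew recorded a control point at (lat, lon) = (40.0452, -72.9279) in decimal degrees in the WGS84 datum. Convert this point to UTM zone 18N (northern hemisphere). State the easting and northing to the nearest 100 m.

E 676800 m, N 4434800 m

Zone 18 central meridian λ₀ = 6×18 − 183 = -75°; Δλ = +2.0721°.
Transverse Mercator on WGS84 with k₀ = 0.9996 gives E = 676763.870 m, N = 4434830.979 m.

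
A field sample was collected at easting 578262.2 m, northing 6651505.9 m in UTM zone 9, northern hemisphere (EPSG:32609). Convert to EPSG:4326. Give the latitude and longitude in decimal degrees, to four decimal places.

lat 59.9934°, lon -127.5971°

Zone 9N: λ₀ = -129°, k₀ = 0.9996, false easting 500000 m.
Meridian distance M = (N − FN)/k₀ = 6654167.6 m.
Inverse transverse Mercator on WGS84 gives φ = 59.99339965°, λ = -127.59709982°.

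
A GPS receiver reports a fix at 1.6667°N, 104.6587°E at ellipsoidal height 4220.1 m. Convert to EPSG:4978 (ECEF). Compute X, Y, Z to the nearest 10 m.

WGS84: a = 6378137 m, e² = 0.006694380; N(φ) = a/√(1−e²sin²φ) = 6378155.060 m.
X = (N+h)·cosφ·cosλ = -1614444.711 m; Y = (N+h)·cosφ·sinλ = 6172019.219 m; Z = (N(1−e²)+h)·sinφ = 184391.420 m.

X -1614440 m, Y 6172020 m, Z 184390 m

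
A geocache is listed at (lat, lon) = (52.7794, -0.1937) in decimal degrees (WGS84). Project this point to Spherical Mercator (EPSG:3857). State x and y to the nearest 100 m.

x -21600 m, y 6942300 m

Web Mercator is spherical with R = a = 6378137 m.
x = R·λ = 6378137 × -0.003380703 = -21562.585 m.
y = R·ln tan(π/4 + φ/2) = 6378137 × 1.088452111 = 6942296.681 m.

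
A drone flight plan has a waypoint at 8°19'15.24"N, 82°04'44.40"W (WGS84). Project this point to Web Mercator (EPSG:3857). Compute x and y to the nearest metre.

Web Mercator is spherical with R = a = 6378137 m.
x = R·λ = 6378137 × -1.432548797 = -9136992.485 m.
y = R·ln tan(π/4 + φ/2) = 6378137 × 0.145740305 = 929551.634 m.

x -9136992 m, y 929552 m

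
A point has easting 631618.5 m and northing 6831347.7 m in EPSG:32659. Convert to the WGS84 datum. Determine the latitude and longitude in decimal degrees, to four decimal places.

lat 61.5930°, lon 173.4803°

Zone 59N: λ₀ = 171°, k₀ = 0.9996, false easting 500000 m.
Meridian distance M = (N − FN)/k₀ = 6834081.3 m.
Inverse transverse Mercator on WGS84 gives φ = 61.59300020°, λ = 173.48029908°.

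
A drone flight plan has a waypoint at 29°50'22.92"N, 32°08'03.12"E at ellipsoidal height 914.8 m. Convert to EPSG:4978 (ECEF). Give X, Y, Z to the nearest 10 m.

X 4689530 m, Y 2945640 m, Z 3155430 m

WGS84: a = 6378137 m, e² = 0.006694380; N(φ) = a/√(1−e²sin²φ) = 6383429.145 m.
X = (N+h)·cosφ·cosλ = 4689530.359 m; Y = (N+h)·cosφ·sinλ = 2945638.996 m; Z = (N(1−e²)+h)·sinφ = 3155427.731 m.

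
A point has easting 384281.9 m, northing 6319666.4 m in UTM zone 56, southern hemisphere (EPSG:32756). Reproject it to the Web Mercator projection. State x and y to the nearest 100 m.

x 16893600 m, y -3929300 m

Unproject from UTM 56S (λ₀ = 153°) → φ = -33.25580044°, λ = 151.75769996°.
Web Mercator (R = 6378137 m): x = 16893589.883 m, y = -3929306.622 m.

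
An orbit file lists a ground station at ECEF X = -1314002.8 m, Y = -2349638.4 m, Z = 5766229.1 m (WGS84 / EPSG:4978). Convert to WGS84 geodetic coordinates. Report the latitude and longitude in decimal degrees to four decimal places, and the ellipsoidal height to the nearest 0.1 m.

λ = atan2(Y, X) = -119.21549961°; p = √(X²+Y²) = 2692100.3 m.
Bowring's method on WGS84 (a = 6378137 m, b = 6356752.314 m) gives φ = 65.12049995°, h = 3146.189 m.

lat 65.1205°, lon -119.2155°, h 3146.2 m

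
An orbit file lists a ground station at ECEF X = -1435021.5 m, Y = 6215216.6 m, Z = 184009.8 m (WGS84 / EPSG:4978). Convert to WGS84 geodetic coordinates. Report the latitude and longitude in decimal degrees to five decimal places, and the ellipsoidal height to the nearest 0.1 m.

lat 1.66350°, lon 103.00110°, h 3265.0 m

λ = atan2(Y, X) = 103.00110002°; p = √(X²+Y²) = 6378730.6 m.
Bowring's method on WGS84 (a = 6378137 m, b = 6356752.314 m) gives φ = 1.66350029°, h = 3265.023 m.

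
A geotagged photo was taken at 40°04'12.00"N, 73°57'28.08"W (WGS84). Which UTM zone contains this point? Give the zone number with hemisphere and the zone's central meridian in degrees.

Zone 18N, central meridian -75°

UTM zone = ⌊(λ + 180)/6⌋ + 1; -73.9578° ∈ [-78°, -72°) → zone 18.
Hemisphere: N (φ ≥ 0).
Central meridian λ₀ = 6×18 − 183 = -75°.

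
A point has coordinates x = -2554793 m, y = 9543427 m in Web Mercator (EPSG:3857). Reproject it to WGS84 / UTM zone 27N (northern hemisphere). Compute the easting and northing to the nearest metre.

E 407201 m, N 7182278 m

Web Mercator inverse (R = 6378137 m) → φ = 64.75230138°, λ = -22.95009600°.
UTM 27N forward: E = 407200.717 m, N = 7182278.091 m.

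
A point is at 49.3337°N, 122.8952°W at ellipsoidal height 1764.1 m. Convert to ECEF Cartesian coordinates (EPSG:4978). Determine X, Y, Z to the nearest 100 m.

X -2262300 m, Y -3497600 m, Z 4816200 m

WGS84: a = 6378137 m, e² = 0.006694380; N(φ) = a/√(1−e²sin²φ) = 6390455.632 m.
X = (N+h)·cosφ·cosλ = -2262302.969 m; Y = (N+h)·cosφ·sinλ = -3497630.423 m; Z = (N(1−e²)+h)·sinφ = 4816162.657 m.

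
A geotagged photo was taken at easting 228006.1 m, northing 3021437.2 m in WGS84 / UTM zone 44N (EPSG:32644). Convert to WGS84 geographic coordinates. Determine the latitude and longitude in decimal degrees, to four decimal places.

Zone 44N: λ₀ = 81°, k₀ = 0.9996, false easting 500000 m.
Meridian distance M = (N − FN)/k₀ = 3022646.3 m.
Inverse transverse Mercator on WGS84 gives φ = 27.28900009°, λ = 78.25209964°.

lat 27.2890°, lon 78.2521°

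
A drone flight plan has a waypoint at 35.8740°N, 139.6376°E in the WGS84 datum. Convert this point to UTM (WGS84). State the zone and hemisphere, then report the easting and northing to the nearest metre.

Longitude 139.6376° lies in the 6° band [138°, 144°), giving zone 54; latitude is north of the equator, so 54N.
Zone 54 central meridian λ₀ = 6×54 − 183 = 141°; Δλ = -1.3624°.
Transverse Mercator on WGS84 with k₀ = 0.9996 gives E = 377011.436 m, N = 3970830.329 m.

Zone 54N: E 377011 m, N 3970830 m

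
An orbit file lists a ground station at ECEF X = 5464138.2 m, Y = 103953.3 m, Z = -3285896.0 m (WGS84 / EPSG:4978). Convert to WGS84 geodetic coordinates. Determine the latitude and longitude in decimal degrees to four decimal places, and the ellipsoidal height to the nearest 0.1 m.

lat -31.1864°, lon 1.0899°, h 4451.9 m

λ = atan2(Y, X) = 1.08990050°; p = √(X²+Y²) = 5465126.9 m.
Bowring's method on WGS84 (a = 6378137 m, b = 6356752.314 m) gives φ = -31.18639992°, h = 4451.903 m.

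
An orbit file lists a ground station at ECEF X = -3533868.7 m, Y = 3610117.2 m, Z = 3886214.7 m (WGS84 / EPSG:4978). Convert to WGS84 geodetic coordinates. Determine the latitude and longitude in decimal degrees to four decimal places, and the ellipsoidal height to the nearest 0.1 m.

λ = atan2(Y, X) = 134.38849944°; p = √(X²+Y²) = 5051848.6 m.
Bowring's method on WGS84 (a = 6378137 m, b = 6356752.314 m) gives φ = 37.75590028°, h = 3521.619 m.

lat 37.7559°, lon 134.3885°, h 3521.6 m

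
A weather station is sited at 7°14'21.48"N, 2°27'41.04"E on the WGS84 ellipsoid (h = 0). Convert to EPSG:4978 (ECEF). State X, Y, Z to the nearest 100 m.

X 6321800 m, Y 271700 m, Z 798400 m

WGS84: a = 6378137 m, e² = 0.006694380; N(φ) = a/√(1−e²sin²φ) = 6378476.035 m.
X = (N+h)·cosφ·cosλ = 6321792.023 m; Y = (N+h)·cosφ·sinλ = 271748.434 m; Z = (N(1−e²)+h)·sinφ = 798394.650 m.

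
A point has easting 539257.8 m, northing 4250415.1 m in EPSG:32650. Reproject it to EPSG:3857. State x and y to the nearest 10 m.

x 13074430 m, y 4636240 m

Unproject from UTM 50N (λ₀ = 117°) → φ = 38.40110001°, λ = 117.44959994°.
Web Mercator (R = 6378137 m): x = 13074429.659 m, y = 4636243.778 m.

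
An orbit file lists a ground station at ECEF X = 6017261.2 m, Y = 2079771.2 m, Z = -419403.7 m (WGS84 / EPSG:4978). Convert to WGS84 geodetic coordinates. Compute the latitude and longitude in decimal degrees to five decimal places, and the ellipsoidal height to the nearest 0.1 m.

λ = atan2(Y, X) = 19.06689949°; p = √(X²+Y²) = 6366543.8 m.
Bowring's method on WGS84 (a = 6378137 m, b = 6356752.314 m) gives φ = -3.79430024°, h = 2299.122 m.

lat -3.79430°, lon 19.06690°, h 2299.1 m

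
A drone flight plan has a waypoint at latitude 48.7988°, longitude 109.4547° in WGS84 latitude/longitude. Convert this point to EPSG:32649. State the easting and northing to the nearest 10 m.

Zone 49 central meridian λ₀ = 6×49 − 183 = 111°; Δλ = -1.5453°.
Transverse Mercator on WGS84 with k₀ = 0.9996 gives E = 386520.096 m, N = 5406241.261 m.

E 386520 m, N 5406240 m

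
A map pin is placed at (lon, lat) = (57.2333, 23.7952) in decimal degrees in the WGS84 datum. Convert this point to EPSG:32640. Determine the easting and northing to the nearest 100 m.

Zone 40 central meridian λ₀ = 6×40 − 183 = 57°; Δλ = +0.2333°.
Transverse Mercator on WGS84 with k₀ = 0.9996 gives E = 523766.639 m, N = 2631572.153 m.

E 523800 m, N 2631600 m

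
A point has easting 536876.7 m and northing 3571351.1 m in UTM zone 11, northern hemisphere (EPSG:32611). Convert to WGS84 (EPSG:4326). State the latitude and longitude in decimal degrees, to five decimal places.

Zone 11N: λ₀ = -117°, k₀ = 0.9996, false easting 500000 m.
Meridian distance M = (N − FN)/k₀ = 3572780.2 m.
Inverse transverse Mercator on WGS84 gives φ = 32.27829976°, λ = -116.60839975°.

lat 32.27830°, lon -116.60840°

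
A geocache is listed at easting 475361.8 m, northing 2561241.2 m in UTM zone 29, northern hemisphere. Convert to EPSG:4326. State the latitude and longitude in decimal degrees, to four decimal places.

lat 23.1599°, lon -9.2407°

Zone 29N: λ₀ = -9°, k₀ = 0.9996, false easting 500000 m.
Meridian distance M = (N − FN)/k₀ = 2562266.1 m.
Inverse transverse Mercator on WGS84 gives φ = 23.15990017°, λ = -9.24069997°.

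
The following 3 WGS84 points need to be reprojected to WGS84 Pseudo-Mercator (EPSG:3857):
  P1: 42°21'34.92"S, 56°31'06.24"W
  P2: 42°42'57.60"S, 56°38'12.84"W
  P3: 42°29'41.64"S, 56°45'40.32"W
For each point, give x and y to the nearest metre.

P1: x -6291600 m, y -5215014 m; P2: x -6304791 m, y -5268844 m; P3: x -6318628 m, y -5235404 m

Web Mercator: x = R·λ, y = R·ln tan(π/4+φ/2), R = 6378137 m.
P1 (-42.3597°, -56.5184°) → (-6291599.508, -5215013.980) m.
P2 (-42.7160°, -56.6369°) → (-6304790.868, -5268843.572) m.
P3 (-42.4949°, -56.7612°) → (-6318627.881, -5235403.780) m.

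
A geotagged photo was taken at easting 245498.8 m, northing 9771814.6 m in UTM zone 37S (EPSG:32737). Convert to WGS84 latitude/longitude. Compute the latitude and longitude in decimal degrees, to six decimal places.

Zone 37S: λ₀ = 39°, k₀ = 0.9996, false easting 500000 m, false northing 10000000 m.
Meridian distance M = (N − FN)/k₀ = -228276.7 m.
Inverse transverse Mercator on WGS84 gives φ = -2.06280045°, λ = 36.71199966°.

lat -2.062800°, lon 36.712000°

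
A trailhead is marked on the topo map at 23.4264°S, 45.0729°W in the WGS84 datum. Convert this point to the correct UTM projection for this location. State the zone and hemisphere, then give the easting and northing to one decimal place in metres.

Zone 23S: E 492552.8 m, N 7409274.7 m

Longitude -45.0729° lies in the 6° band [-48°, -42°), giving zone 23; latitude is south of the equator, so 23S.
Zone 23 central meridian λ₀ = 6×23 − 183 = -45°; Δλ = -0.0729°.
Transverse Mercator on WGS84 with k₀ = 0.9996 gives E = 492552.768 m, N = 7409274.720 m.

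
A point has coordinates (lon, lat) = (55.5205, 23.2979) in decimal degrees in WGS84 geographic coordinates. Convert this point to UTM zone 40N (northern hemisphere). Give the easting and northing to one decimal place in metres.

Zone 40 central meridian λ₀ = 6×40 − 183 = 57°; Δλ = -1.4795°.
Transverse Mercator on WGS84 with k₀ = 0.9996 gives E = 348701.716 m, N = 2577270.548 m.

E 348701.7 m, N 2577270.5 m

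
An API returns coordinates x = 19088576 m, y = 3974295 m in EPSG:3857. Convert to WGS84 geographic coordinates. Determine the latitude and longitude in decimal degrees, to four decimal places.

lat 33.5931°, lon 171.4756°

R = 6378137 m. λ = x/R = 171.47559573°.
φ = 2·arctan(exp(y/R)) − 90° = 2·arctan(1.86472) − 90° = 33.59309787°.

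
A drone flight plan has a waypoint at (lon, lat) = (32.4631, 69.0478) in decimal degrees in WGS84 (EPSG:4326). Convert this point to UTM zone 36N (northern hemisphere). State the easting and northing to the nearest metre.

E 478574 m, N 7659786 m

Zone 36 central meridian λ₀ = 6×36 − 183 = 33°; Δλ = -0.5369°.
Transverse Mercator on WGS84 with k₀ = 0.9996 gives E = 478573.968 m, N = 7659785.822 m.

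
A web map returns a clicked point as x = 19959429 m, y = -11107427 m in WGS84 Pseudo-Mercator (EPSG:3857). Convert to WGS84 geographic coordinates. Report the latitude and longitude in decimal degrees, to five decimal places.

R = 6378137 m. λ = x/R = 179.29860133°.
φ = 2·arctan(exp(y/R)) − 90° = 2·arctan(0.17526) − 90° = -70.11859885°.

lat -70.11860°, lon 179.29860°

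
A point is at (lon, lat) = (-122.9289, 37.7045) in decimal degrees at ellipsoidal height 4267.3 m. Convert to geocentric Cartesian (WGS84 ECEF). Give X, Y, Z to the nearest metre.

X -2748394 m, Y -4243675 m, Z 3882156 m

WGS84: a = 6378137 m, e² = 0.006694380; N(φ) = a/√(1−e²sin²φ) = 6386137.375 m.
X = (N+h)·cosφ·cosλ = -2748393.738 m; Y = (N+h)·cosφ·sinλ = -4243674.873 m; Z = (N(1−e²)+h)·sinφ = 3882156.170 m.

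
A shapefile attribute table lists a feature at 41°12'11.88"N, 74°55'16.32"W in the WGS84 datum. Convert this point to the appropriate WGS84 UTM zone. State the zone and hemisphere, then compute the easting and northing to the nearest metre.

Longitude -74.9212° lies in the 6° band [-78°, -72°), giving zone 18; latitude is north of the equator, so 18N.
Zone 18 central meridian λ₀ = 6×18 − 183 = -75°; Δλ = +0.0788°.
Transverse Mercator on WGS84 with k₀ = 0.9996 gives E = 506606.796 m, N = 4561328.683 m.

Zone 18N: E 506607 m, N 4561329 m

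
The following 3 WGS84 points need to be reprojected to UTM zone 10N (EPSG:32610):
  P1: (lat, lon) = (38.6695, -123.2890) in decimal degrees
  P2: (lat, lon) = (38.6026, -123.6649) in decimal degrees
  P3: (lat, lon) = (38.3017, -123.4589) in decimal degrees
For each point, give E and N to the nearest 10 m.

P1: E 474860 m, N 4280140 m; P2: E 442100 m, N 4272890 m; P3: E 459880 m, N 4239390 m

UTM zone 10N: λ₀ = -123°, k₀ = 0.9996.
P1 (38.6695°, -123.2890°) → (474858.958, 4280141.302) m.
P2 (38.6026°, -123.6649°) → (442104.180, 4272887.781) m.
P3 (38.3017°, -123.4589°) → (459875.328, 4239389.718) m.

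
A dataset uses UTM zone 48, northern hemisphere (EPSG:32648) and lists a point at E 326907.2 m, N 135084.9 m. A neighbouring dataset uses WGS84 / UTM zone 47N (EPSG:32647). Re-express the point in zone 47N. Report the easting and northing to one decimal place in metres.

UTM 48N → geographic: φ = 1.22170023°, λ = 103.44429969°.
UTM 47N (λ₀ = 99°) forward: E = 994927.071 m, N = 135444.676 m.

E 994927.1 m, N 135444.7 m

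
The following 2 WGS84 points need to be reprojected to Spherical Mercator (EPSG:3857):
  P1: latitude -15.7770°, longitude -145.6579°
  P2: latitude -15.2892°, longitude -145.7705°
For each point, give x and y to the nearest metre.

P1: x -16214563 m, y -1778912 m; P2: x -16227098 m, y -1722552 m

Web Mercator: x = R·λ, y = R·ln tan(π/4+φ/2), R = 6378137 m.
P1 (-15.7770°, -145.6579°) → (-16214563.258, -1778912.451) m.
P2 (-15.2892°, -145.7705°) → (-16227097.833, -1722552.104) m.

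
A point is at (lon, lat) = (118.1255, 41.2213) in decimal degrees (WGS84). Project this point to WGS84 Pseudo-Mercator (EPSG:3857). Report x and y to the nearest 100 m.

Web Mercator is spherical with R = a = 6378137 m.
x = R·λ = 6378137 × 2.061678906 = 13149670.510 m.
y = R·ln tan(π/4 + φ/2) = 6378137 × 0.790989338 = 5045038.366 m.

x 13149700 m, y 5045000 m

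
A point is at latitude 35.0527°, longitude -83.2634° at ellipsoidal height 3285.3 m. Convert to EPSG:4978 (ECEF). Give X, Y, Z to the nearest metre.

WGS84: a = 6378137 m, e² = 0.006694380; N(φ) = a/√(1−e²sin²φ) = 6385190.694 m.
X = (N+h)·cosφ·cosλ = 613477.805 m; Y = (N+h)·cosφ·sinλ = -5193653.904 m; Z = (N(1−e²)+h)·sinφ = 3644541.461 m.

X 613478 m, Y -5193654 m, Z 3644541 m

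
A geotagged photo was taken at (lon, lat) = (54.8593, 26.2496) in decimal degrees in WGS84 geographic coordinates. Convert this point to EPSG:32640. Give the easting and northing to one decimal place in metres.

E 286188.0 m, N 2905093.1 m

Zone 40 central meridian λ₀ = 6×40 − 183 = 57°; Δλ = -2.1407°.
Transverse Mercator on WGS84 with k₀ = 0.9996 gives E = 286187.997 m, N = 2905093.068 m.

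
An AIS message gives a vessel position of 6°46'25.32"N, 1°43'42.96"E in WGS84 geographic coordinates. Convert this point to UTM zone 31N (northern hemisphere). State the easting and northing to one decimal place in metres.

E 359494.7 m, N 748916.2 m

Zone 31 central meridian λ₀ = 6×31 − 183 = 3°; Δλ = -1.2714°.
Transverse Mercator on WGS84 with k₀ = 0.9996 gives E = 359494.714 m, N = 748916.198 m.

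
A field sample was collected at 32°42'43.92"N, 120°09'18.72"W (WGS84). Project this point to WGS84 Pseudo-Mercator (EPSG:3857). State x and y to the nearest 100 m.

x -13375600 m, y 3857200 m

Web Mercator is spherical with R = a = 6378137 m.
x = R·λ = 6378137 × -2.097103853 = -13375615.680 m.
y = R·ln tan(π/4 + φ/2) = 6378137 × 0.604747960 = 3857165.337 m.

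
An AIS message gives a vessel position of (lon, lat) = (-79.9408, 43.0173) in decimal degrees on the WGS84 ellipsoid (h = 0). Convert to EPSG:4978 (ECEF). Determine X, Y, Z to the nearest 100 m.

X 815800 m, Y -4598800 m, Z 4328900 m

WGS84: a = 6378137 m, e² = 0.006694380; N(φ) = a/√(1−e²sin²φ) = 6388096.518 m.
X = (N+h)·cosφ·cosλ = 815800.656 m; Y = (N+h)·cosφ·sinλ = -4598844.349 m; Z = (N(1−e²)+h)·sinφ = 4328907.155 m.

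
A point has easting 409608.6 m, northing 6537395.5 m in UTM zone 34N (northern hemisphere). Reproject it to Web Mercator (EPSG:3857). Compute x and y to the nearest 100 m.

x 2162700 m, y 8173200 m

Unproject from UTM 34N (λ₀ = 21°) → φ = 58.96660017°, λ = 19.42810036°.
Web Mercator (R = 6378137 m): x = 2162726.239 m, y = 8173171.401 m.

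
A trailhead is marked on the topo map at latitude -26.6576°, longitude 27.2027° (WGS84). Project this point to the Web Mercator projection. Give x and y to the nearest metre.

Web Mercator is spherical with R = a = 6378137 m.
x = R·λ = 6378137 × 0.474776680 = 3028190.712 m.
y = R·ln tan(π/4 + φ/2) = 6378137 × -0.483018495 = -3080758.137 m.

x 3028191 m, y -3080758 m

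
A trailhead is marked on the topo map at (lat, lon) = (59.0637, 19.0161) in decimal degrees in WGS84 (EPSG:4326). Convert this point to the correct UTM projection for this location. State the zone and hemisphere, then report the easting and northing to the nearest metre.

Zone 34N: E 386242 m, N 6548835 m

Longitude 19.0161° lies in the 6° band [18°, 24°), giving zone 34; latitude is north of the equator, so 34N.
Zone 34 central meridian λ₀ = 6×34 − 183 = 21°; Δλ = -1.9839°.
Transverse Mercator on WGS84 with k₀ = 0.9996 gives E = 386241.666 m, N = 6548834.638 m.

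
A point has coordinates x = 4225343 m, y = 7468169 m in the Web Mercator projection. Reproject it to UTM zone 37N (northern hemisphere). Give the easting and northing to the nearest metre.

E 434182 m, N 6155824 m

Web Mercator inverse (R = 6378137 m) → φ = 55.54399806°, λ = 37.95690198°.
UTM 37N forward: E = 434181.656 m, N = 6155823.739 m.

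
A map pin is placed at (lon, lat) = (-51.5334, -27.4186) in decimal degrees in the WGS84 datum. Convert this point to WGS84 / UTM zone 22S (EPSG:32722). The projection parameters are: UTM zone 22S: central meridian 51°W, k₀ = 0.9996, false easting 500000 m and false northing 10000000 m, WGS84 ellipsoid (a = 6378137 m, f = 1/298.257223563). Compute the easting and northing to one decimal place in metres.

E 447275.5 m, N 6967086.6 m

Zone 22 central meridian λ₀ = 6×22 − 183 = -51°; Δλ = -0.5334°.
Transverse Mercator on WGS84 with k₀ = 0.9996 gives E = 447275.541 m, N = 6967086.558 m.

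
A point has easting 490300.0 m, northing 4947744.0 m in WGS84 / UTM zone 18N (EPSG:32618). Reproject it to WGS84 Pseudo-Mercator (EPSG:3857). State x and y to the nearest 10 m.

Unproject from UTM 18N (λ₀ = -75°) → φ = 44.68300013°, λ = -75.12239952°.
Web Mercator (R = 6378137 m): x = -8362587.262 m, y = 5571753.640 m.

x -8362590 m, y 5571750 m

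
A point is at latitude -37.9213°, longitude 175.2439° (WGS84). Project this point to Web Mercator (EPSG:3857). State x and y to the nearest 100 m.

x 19508100 m, y -4568300 m

Web Mercator is spherical with R = a = 6378137 m.
x = R·λ = 6378137 × 3.058583049 = 19508061.713 m.
y = R·ln tan(π/4 + φ/2) = 6378137 × -0.716245841 = -4568314.100 m.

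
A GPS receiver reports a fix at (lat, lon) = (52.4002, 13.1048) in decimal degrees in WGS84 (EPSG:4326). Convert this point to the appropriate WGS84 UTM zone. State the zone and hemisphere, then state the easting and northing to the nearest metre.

Zone 33N: E 371063 m, N 5807241 m

Longitude 13.1048° lies in the 6° band [12°, 18°), giving zone 33; latitude is north of the equator, so 33N.
Zone 33 central meridian λ₀ = 6×33 − 183 = 15°; Δλ = -1.8952°.
Transverse Mercator on WGS84 with k₀ = 0.9996 gives E = 371062.879 m, N = 5807240.913 m.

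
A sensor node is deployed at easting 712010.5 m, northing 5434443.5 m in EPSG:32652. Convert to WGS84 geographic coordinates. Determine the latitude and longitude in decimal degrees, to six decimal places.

lat 49.026400°, lon 131.900300°

Zone 52N: λ₀ = 129°, k₀ = 0.9996, false easting 500000 m.
Meridian distance M = (N − FN)/k₀ = 5436618.1 m.
Inverse transverse Mercator on WGS84 gives φ = 49.02639971°, λ = 131.90029977°.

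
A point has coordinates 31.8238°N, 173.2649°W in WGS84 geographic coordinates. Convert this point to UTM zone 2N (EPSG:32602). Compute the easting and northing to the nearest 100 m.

Zone 2 central meridian λ₀ = 6×2 − 183 = -171°; Δλ = -2.2649°.
Transverse Mercator on WGS84 with k₀ = 0.9996 gives E = 285635.015 m, N = 3523140.408 m.

E 285600 m, N 3523100 m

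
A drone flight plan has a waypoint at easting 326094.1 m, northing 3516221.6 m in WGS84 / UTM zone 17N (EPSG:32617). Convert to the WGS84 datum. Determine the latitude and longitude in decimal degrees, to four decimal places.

Zone 17N: λ₀ = -81°, k₀ = 0.9996, false easting 500000 m.
Meridian distance M = (N − FN)/k₀ = 3517628.7 m.
Inverse transverse Mercator on WGS84 gives φ = 31.76830033°, λ = -82.83639952°.

lat 31.7683°, lon -82.8364°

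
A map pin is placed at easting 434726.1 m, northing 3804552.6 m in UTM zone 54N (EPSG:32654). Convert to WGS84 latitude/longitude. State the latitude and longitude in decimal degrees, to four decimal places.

Zone 54N: λ₀ = 141°, k₀ = 0.9996, false easting 500000 m.
Meridian distance M = (N − FN)/k₀ = 3806075.0 m.
Inverse transverse Mercator on WGS84 gives φ = 34.38030020°, λ = 140.29000037°.

lat 34.3803°, lon 140.2900°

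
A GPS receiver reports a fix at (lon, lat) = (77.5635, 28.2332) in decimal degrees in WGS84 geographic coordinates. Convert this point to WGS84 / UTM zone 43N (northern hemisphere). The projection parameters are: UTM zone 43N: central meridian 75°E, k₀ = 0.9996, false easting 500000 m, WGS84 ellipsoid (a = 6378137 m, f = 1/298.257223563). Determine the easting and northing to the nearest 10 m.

Zone 43 central meridian λ₀ = 6×43 − 183 = 75°; Δλ = +2.5635°.
Transverse Mercator on WGS84 with k₀ = 0.9996 gives E = 751551.785 m, N = 3125698.823 m.

E 751550 m, N 3125700 m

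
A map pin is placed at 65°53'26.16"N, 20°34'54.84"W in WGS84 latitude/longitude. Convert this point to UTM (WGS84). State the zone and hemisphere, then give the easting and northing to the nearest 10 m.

Longitude -20.5819° lies in the 6° band [-24°, -18°), giving zone 27; latitude is north of the equator, so 27N.
Zone 27 central meridian λ₀ = 6×27 − 183 = -21°; Δλ = +0.4181°.
Transverse Mercator on WGS84 with k₀ = 0.9996 gives E = 519057.266 m, N = 7307779.565 m.

Zone 27N: E 519060 m, N 7307780 m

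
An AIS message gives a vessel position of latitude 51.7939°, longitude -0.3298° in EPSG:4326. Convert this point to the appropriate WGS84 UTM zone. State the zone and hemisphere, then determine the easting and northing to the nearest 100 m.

Longitude -0.3298° lies in the 6° band [-6°, 0°), giving zone 30; latitude is north of the equator, so 30N.
Zone 30 central meridian λ₀ = 6×30 − 183 = -3°; Δλ = +2.6702°.
Transverse Mercator on WGS84 with k₀ = 0.9996 gives E = 684135.699 m, N = 5741488.271 m.

Zone 30N: E 684100 m, N 5741500 m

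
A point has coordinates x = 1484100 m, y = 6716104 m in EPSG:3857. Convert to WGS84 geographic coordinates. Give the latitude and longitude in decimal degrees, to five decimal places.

R = 6378137 m. λ = x/R = 13.33189713°.
φ = 2·arctan(exp(y/R)) − 90° = 2·arctan(2.86620) − 90° = 51.53289742°.

lat 51.53290°, lon 13.33190°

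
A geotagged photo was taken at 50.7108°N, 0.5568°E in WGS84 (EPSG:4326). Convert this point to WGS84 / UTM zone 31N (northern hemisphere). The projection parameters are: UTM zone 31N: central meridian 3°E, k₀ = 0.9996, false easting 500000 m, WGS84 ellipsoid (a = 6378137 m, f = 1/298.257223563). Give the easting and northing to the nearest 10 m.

Zone 31 central meridian λ₀ = 6×31 − 183 = 3°; Δλ = -2.4432°.
Transverse Mercator on WGS84 with k₀ = 0.9996 gives E = 327508.403 m, N = 5620512.716 m.

E 327510 m, N 5620510 m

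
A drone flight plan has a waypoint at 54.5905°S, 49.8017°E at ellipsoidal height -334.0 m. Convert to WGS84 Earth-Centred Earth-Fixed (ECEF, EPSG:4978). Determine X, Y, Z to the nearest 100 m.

X 2390500 m, Y 2828900 m, Z -5174800 m

WGS84: a = 6378137 m, e² = 0.006694380; N(φ) = a/√(1−e²sin²φ) = 6392366.009 m.
X = (N+h)·cosφ·cosλ = 2390463.914 m; Y = (N+h)·cosφ·sinλ = 2828902.294 m; Z = (N(1−e²)+h)·sinφ = -5174831.352 m.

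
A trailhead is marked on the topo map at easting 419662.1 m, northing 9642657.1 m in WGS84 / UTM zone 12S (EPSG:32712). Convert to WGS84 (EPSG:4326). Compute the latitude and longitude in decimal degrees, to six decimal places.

Zone 12S: λ₀ = -111°, k₀ = 0.9996, false easting 500000 m, false northing 10000000 m.
Meridian distance M = (N − FN)/k₀ = -357485.9 m.
Inverse transverse Mercator on WGS84 gives φ = -3.23270024°, λ = -111.72310021°.

lat -3.232700°, lon -111.723100°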